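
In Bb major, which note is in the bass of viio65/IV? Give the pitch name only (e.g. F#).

The applied chord viio65/IV is rooted on D: D-F-Ab-Cb.
The figure 65 means first inversion — the third is in the bass.

F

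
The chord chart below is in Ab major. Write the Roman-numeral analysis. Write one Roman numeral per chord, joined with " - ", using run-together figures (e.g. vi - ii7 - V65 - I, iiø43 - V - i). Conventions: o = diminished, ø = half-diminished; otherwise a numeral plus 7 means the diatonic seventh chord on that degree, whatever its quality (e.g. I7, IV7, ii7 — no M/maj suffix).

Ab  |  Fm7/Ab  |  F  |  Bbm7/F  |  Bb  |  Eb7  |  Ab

I - vi65 - V/ii - ii43 - V/V - V7 - I

Ab: major triad on Ab = scale degree 1 → I.
Fm7/Ab: root F is the submediant; minor seventh chord there is vi65.
F is the secondary dominant of ii (major triad on F): V/ii.
Bbm7/F: root Bb is the supertonic; minor seventh chord there is ii43.
Bb: chromatic; Bb is V of V, so V/V.
Eb7 has root Eb, degree 5 in Ab major, so V7.
Ab has root Ab, degree 1 in Ab major, so I.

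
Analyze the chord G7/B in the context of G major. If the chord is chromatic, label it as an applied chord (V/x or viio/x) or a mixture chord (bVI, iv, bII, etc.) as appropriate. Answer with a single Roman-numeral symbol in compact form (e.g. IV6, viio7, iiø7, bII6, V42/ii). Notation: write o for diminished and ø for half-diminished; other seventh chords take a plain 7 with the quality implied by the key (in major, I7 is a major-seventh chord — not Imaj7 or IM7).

V65/IV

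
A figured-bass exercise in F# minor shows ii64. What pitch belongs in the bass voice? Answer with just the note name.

D#

ii in F# minor has root G#; the chord is G#-B-D#.
The figure 64 means second inversion — the fifth is in the bass.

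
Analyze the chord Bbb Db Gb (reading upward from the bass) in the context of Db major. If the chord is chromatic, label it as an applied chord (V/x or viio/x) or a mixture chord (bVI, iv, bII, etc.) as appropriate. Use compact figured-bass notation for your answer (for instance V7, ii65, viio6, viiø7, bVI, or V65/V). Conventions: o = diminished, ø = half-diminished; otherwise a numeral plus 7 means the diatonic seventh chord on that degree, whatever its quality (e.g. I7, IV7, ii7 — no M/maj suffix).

iv6

The pitches Gb-Bbb-Db form a minor triad rooted on Gb.
Gb is the fourth degree of Db major. This is the minor subdominant, borrowed from the parallel minor.
With Bbb in the bass the chord is in first inversion, so the figured bass is 6.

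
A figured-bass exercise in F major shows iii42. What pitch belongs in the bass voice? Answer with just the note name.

G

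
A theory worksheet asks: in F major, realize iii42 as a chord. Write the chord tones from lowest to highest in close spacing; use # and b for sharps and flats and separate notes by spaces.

In F major, scale degree 3 is A, and the diatonic chord built there is a minor seventh chord.
That chord is spelled A-C-E-G.
With the 42 figure the chord is in third inversion; from the bass G upward in close position it reads G-A-C-E.

G A C E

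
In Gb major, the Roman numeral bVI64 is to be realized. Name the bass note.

bVI in Gb major has root Ebb; the chord is Ebb-Gb-Bbb.
The figure 64 means second inversion — the fifth is in the bass.

Bbb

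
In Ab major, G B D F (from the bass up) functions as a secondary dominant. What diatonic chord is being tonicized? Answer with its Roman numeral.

iii

The chord is a dominant seventh chord on G.
A dominant resolves down a perfect fifth: G → C. In Ab major, C is scale degree 3, i.e. iii.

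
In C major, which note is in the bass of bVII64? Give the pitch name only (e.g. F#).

bVII in C major has root Bb; the chord is Bb-D-F.
The figure 64 means second inversion — the fifth is in the bass.

F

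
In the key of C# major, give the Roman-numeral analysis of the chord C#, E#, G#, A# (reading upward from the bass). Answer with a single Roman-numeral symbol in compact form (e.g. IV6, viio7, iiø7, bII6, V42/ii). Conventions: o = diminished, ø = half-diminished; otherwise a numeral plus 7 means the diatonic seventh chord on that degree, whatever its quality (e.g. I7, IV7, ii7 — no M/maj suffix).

The pitches A#-C#-E#-G# form a minor seventh chord rooted on A#.
In C# major, A# is the submediant; the diatonic minor seventh chord there is vi7.
With C# in the bass the chord is in first inversion, so the figured bass is 65.

vi65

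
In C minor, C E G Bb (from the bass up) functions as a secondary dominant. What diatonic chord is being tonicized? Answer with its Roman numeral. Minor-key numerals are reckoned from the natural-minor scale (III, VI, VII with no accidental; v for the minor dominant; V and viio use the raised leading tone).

The chord is a dominant seventh chord on C.
A dominant resolves down a perfect fifth: C → F. In C minor, F is scale degree 4, i.e. iv.

iv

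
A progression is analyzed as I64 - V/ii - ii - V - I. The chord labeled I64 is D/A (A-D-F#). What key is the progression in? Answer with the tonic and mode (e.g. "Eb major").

D major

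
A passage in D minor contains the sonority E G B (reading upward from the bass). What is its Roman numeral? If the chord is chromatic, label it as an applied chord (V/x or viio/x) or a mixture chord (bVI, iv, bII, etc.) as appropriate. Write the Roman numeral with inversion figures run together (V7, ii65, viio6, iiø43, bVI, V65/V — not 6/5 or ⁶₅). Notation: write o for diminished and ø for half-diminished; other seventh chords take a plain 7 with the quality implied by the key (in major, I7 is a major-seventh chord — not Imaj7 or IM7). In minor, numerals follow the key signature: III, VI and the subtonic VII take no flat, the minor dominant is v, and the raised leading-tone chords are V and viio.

The pitches E-G-B form a minor triad rooted on E.
E is the second degree of D minor. This is the minor supertonic, borrowed from the parallel major (the Dorian ii).

ii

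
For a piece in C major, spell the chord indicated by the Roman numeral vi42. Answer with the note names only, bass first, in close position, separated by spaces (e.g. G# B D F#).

The numeral's case and figure indicate a minor seventh chord. In C major its root, scale degree 6, is A.
Stacking thirds from A gives A-C-E-G.
With the 42 figure the chord is in third inversion; from the bass G upward in close position it reads G-A-C-E.

G A C E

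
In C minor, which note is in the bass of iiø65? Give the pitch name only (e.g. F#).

F

iiø in C minor has root D; the chord is D-F-Ab-C.
The figure 65 means first inversion — the third is in the bass.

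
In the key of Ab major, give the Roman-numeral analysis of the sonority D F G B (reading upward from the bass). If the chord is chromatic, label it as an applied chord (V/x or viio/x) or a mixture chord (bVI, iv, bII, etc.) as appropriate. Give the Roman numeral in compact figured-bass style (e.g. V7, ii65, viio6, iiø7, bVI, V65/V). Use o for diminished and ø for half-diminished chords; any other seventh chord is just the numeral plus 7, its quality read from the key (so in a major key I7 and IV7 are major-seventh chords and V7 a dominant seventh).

Stacked in thirds the chord is G-B-D-F: a dominant seventh chord on G.
G is not a diatonic chord root with this quality in Ab major, but it lies a perfect fifth above C (iii), so the chord functions as an applied dominant of iii.
With D in the bass the chord is in second inversion, so the figured bass is 43.

V43/iii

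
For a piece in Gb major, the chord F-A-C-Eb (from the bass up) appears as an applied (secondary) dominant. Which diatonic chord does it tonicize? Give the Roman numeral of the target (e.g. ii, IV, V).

The chord is a dominant seventh chord on F.
A dominant resolves down a perfect fifth: F → Bb. In Gb major, Bb is scale degree 3, i.e. iii.

iii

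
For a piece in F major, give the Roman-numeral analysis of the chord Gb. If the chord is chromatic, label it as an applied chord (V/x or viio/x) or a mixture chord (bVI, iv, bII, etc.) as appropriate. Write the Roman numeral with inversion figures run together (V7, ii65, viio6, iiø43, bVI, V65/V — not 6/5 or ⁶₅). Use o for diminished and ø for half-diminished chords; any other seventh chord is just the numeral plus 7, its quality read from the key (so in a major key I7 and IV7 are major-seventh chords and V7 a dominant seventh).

bII

The pitches Gb-Bb-Db form a major triad rooted on Gb.
Gb is the lowered second degree of F major (diatonic 2 would be G). This is the Neapolitan chord — a major triad on the lowered second degree.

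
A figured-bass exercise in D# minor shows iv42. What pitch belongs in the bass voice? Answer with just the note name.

F#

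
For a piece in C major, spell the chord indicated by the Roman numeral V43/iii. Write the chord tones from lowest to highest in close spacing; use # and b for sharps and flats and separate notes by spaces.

The slash means an applied dominant: we want the dominant of iii. In C major, iii is E minor, and its dominant is built on B.
Building a dominant seventh chord on B gives B-D#-F#-A.
With the 43 figure the chord is in second inversion; from the bass F# upward in close position it reads F#-A-B-D#.

F# A B D#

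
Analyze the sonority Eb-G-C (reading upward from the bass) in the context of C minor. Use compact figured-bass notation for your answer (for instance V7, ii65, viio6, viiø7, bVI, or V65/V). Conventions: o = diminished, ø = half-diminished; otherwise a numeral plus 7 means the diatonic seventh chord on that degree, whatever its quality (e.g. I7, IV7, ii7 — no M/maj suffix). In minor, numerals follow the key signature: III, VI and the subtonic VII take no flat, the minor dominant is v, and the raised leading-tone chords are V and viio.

Stacked in thirds the chord is C-Eb-G: a minor triad on C.
In C minor, C is the tonic; the diatonic minor triad there is i.
With Eb in the bass the chord is in first inversion, so the figured bass is 6.

i6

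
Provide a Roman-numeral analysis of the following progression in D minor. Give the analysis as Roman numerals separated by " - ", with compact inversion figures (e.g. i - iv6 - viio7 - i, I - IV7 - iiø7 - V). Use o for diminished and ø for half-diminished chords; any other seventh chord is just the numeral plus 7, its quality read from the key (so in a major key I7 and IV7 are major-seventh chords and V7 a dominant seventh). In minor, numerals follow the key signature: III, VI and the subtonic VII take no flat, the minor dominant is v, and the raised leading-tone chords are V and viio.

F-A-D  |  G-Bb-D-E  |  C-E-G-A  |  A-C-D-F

F-A-D: minor triad on D = scale degree 1 → i6.
G-Bb-D-E: root E is the supertonic; half-diminished seventh chord there is iiø65.
C-E-G-A: root A is the dominant; minor seventh chord there is v65.
A-C-D-F: root D is the tonic; minor seventh chord there is i43.

i6 - iiø65 - v65 - i43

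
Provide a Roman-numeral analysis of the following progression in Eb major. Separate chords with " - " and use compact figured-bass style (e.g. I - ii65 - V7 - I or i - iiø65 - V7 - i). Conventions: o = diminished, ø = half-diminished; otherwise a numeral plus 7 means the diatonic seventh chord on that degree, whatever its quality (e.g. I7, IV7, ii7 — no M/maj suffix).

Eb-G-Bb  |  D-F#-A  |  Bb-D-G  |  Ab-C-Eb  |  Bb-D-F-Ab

I - V/iii - iii6 - IV - V7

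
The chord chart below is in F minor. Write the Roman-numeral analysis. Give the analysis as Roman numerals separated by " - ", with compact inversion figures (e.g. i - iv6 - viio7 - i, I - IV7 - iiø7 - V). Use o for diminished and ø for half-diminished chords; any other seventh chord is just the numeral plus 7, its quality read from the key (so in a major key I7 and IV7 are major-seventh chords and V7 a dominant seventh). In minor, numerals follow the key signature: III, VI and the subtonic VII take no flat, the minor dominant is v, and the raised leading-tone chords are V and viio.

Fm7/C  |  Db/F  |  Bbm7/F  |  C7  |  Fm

i43 - VI6 - iv43 - V7 - i

Fm7/C: minor seventh chord on F = scale degree 1 → i43.
Db/F: major triad on Db = scale degree 6 → VI6.
Bbm7/F: root Bb is the subdominant; minor seventh chord there is iv43.
C7 has root C, degree 5 in F minor, so V7.
Fm: root F is the tonic; minor triad there is i.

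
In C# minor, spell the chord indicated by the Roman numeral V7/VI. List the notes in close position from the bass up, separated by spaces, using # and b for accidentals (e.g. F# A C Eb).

V7/VI is a secondary dominant — the dominant seventh of VI. VI in C# minor is A, so the applied chord's root is E, a perfect fifth above.
Building a dominant seventh chord on E gives E-G#-B-D.

E G# B D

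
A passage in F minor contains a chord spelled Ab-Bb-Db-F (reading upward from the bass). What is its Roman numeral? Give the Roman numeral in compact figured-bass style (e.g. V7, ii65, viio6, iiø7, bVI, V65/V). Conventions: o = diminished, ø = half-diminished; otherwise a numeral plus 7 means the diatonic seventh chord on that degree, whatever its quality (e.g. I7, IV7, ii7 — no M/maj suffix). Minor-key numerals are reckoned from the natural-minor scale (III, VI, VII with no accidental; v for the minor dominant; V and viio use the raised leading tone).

iv42

The pitches Bb-Db-F-Ab form a minor seventh chord rooted on Bb.
Bb is scale degree 4 in F minor, and a minor seventh chord on that degree is written iv7.
With Ab in the bass the chord is in third inversion, so the figured bass is 42.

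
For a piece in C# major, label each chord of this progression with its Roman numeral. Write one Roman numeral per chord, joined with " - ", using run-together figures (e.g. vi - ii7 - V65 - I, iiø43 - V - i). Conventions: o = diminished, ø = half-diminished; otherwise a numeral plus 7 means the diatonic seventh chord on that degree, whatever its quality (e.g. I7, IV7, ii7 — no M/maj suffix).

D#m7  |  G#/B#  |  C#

ii7 - V6 - I

D#m7: root D# is the supertonic; minor seventh chord there is ii7.
G#/B#: major triad on G# = scale degree 5 → V6.
C#: major triad on C# = scale degree 1 → I.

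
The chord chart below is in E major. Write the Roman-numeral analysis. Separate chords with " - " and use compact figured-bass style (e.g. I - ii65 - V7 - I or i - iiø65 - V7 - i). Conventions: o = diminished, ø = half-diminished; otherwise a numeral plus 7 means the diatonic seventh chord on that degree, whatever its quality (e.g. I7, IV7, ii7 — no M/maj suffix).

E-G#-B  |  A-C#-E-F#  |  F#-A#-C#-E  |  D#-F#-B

E-G#-B: major triad on E = scale degree 1 → I.
A-C#-E-F#: minor seventh chord on F# = scale degree 2 → ii65.
F#-A#-C#-E: chromatic; F# is V of V, so V7/V.
D#-F#-B: major triad on B = scale degree 5 → V6.

I - ii65 - V7/V - V6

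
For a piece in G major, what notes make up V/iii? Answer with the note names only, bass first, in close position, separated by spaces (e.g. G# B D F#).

V/iii is a secondary dominant — the dominant triad of iii. iii in G major is B, so the applied chord's root is F#, a perfect fifth above.
Building a major triad on F# gives F#-A#-C#.

F# A# C#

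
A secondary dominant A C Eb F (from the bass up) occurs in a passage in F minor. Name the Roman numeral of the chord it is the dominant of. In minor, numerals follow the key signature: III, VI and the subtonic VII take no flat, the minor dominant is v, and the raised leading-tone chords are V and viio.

iv

The chord is a dominant seventh chord on F.
A dominant resolves down a perfect fifth: F → Bb. In F minor, Bb is scale degree 4, i.e. iv.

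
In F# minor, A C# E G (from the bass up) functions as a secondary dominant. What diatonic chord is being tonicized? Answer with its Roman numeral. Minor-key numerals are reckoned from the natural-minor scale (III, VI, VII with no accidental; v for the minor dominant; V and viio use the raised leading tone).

VI

The chord is a dominant seventh chord on A.
A dominant resolves down a perfect fifth: A → D. In F# minor, D is scale degree 6, i.e. VI.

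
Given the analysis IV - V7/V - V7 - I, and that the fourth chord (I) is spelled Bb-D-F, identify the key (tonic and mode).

The anchor chord is a major triad on Bb, labeled I.
If Bb is scale degree 1 and the mode makes that degree carry a major triad, the tonic is Bb and the mode is major.

Bb major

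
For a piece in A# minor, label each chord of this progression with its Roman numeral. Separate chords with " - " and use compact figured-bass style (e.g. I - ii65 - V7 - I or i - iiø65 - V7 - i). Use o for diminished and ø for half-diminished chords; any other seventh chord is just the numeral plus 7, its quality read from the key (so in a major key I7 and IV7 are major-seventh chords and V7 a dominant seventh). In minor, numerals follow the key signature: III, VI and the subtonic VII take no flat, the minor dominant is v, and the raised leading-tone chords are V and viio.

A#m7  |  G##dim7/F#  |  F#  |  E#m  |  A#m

A#m7: minor seventh chord on A# = scale degree 1 → i7.
G##dim7/F#: fully diminished seventh chord on G## = scale degree 7 → viio42.
F# has root F#, degree 6 in A# minor, so VI.
E#m: root E# is the dominant; minor triad there is v.
A#m has root A#, degree 1 in A# minor, so i.

i7 - viio42 - VI - v - i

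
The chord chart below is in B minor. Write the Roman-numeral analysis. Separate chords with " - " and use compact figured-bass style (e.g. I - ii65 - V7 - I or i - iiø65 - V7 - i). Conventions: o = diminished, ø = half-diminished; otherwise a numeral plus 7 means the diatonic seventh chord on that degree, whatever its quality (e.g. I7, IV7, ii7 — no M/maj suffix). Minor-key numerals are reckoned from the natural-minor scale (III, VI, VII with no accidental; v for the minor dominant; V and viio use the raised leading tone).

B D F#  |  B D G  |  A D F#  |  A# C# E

B-D-F# has root B, degree 1 in B minor, so i.
B-D-G: root G is the submediant; major triad there is VI6.
A-D-F#: major triad on D = scale degree 3 → III64.
A#-C#-E has root A#, degree 7 in B minor, so viio.

i - VI6 - III64 - viio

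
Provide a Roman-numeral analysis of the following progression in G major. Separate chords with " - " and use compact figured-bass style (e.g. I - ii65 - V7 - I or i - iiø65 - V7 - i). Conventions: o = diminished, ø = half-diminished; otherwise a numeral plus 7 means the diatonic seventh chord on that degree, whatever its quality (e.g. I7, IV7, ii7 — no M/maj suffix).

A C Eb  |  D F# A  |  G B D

iio - V - I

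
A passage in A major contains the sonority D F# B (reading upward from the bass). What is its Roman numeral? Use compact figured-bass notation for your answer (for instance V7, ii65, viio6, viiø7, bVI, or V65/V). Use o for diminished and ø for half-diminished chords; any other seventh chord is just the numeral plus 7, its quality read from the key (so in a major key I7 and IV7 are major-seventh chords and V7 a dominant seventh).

ii6

The pitches B-D-F# form a minor triad rooted on B.
In A major, B is the supertonic; the diatonic minor triad there is ii.
With D in the bass the chord is in first inversion, so the figured bass is 6.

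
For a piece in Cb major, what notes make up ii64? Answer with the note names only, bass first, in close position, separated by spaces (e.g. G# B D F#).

The numeral's case and figure indicate a minor triad. In Cb major its root, scale degree 2, is Db.
That chord is spelled Db-Fb-Ab.
The figured bass 64 indicates second inversion, placing the fifth (Ab) in the bass: Ab-Db-Fb.

Ab Db Fb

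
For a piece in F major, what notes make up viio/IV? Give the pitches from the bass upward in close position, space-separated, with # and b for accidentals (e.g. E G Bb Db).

A C Eb

The slash marks an applied leading-tone chord: viio of IV. In F major, IV is Bb, so the leading tone to it is A, a half step below.
Building a diminished triad on A gives A-C-Eb.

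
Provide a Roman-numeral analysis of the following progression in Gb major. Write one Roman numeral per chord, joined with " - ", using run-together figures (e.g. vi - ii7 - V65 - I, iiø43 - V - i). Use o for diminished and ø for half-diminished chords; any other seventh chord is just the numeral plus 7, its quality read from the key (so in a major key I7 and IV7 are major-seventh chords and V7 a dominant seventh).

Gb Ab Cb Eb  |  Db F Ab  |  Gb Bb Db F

ii42 - V - I7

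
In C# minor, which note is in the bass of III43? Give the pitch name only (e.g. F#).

B

III in C# minor has root E; the chord is E-G#-B-D#.
The figure 43 means second inversion — the fifth is in the bass.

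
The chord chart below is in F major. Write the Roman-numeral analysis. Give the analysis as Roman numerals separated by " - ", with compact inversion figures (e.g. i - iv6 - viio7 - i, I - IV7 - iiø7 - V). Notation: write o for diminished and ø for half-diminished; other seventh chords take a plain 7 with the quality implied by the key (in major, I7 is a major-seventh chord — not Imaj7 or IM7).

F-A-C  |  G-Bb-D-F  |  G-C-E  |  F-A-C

F-A-C has root F, degree 1 in F major, so I.
G-Bb-D-F: minor seventh chord on G = scale degree 2 → ii7.
G-C-E has root C, degree 5 in F major, so V64.
F-A-C: major triad on F = scale degree 1 → I.

I - ii7 - V64 - I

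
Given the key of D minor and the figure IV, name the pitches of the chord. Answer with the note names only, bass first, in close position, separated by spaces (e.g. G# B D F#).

G B D

Scale degree 4 in D minor is G; here the chord built on it is altered to a major triad. IV is the major subdominant, borrowed from the parallel major.
So the chord is G-B-D.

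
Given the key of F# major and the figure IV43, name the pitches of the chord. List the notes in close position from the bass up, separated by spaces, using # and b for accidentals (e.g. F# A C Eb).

In F# major, scale degree 4 is B, and the diatonic chord built there is a major seventh chord.
Stacking thirds from B gives B-D#-F#-A#.
With the 43 figure the chord is in second inversion; from the bass F# upward in close position it reads F#-A#-B-D#.

F# A# B D#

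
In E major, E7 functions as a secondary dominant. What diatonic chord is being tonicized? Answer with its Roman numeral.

The chord is a dominant seventh chord on E.
A dominant resolves down a perfect fifth: E → A. In E major, A is scale degree 4, i.e. IV.

IV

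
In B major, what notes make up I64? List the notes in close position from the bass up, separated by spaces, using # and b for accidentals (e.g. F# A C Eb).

F# B D#

In B major, scale degree 1 is B, and the diatonic chord built there is a major triad.
Stacking thirds from B gives B-D#-F#.
The figured bass 64 indicates second inversion, placing the fifth (F#) in the bass: F#-B-D#.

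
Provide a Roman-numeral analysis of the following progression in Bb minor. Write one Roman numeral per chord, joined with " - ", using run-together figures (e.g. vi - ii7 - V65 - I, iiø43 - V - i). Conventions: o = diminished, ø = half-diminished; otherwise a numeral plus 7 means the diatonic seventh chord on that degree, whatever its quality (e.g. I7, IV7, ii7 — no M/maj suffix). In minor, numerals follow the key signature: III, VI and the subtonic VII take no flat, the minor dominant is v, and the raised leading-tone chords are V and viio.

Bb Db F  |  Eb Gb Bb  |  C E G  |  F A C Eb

i - iv - V/V - V7

Bb-Db-F: minor triad on Bb = scale degree 1 → i.
Eb-Gb-Bb: root Eb is the subdominant; minor triad there is iv.
C-E-G: a major triad on C, the applied dominant of V → V/V.
F-A-C-Eb has root F, degree 5 in Bb minor, so V7.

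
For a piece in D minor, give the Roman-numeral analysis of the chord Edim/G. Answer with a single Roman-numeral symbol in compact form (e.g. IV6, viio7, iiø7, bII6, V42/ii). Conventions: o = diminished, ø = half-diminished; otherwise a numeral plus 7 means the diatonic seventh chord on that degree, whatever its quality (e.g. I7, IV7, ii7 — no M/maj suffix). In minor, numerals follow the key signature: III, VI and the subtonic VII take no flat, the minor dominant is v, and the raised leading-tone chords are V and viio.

iio6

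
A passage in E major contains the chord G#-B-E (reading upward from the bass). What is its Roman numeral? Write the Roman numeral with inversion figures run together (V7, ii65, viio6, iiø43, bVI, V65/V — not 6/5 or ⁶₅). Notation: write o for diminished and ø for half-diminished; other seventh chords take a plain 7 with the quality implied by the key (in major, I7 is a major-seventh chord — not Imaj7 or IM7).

The pitches E-G#-B form a major triad rooted on E.
In E major, E is the tonic; the diatonic major triad there is I.
With G# in the bass the chord is in first inversion, so the figured bass is 6.

I6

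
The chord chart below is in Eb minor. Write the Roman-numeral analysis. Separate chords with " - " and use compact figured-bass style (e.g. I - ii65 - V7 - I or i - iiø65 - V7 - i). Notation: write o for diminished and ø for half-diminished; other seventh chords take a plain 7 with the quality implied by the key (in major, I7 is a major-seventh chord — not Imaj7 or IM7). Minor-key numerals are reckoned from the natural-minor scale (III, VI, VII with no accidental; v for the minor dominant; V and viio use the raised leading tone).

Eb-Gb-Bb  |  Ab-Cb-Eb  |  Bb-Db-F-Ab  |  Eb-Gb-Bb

i - iv - v7 - i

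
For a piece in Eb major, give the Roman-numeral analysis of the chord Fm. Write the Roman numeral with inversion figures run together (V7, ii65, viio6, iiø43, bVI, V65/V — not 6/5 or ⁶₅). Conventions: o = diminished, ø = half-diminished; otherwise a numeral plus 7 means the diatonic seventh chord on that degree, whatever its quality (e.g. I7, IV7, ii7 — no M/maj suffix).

The pitches F-Ab-C form a minor triad rooted on F.
F is scale degree 2 in Eb major, and a minor triad on that degree is written ii.

ii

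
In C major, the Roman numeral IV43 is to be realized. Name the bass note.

IV in C major has root F; the chord is F-A-C-E.
The figure 43 means second inversion — the fifth is in the bass.

C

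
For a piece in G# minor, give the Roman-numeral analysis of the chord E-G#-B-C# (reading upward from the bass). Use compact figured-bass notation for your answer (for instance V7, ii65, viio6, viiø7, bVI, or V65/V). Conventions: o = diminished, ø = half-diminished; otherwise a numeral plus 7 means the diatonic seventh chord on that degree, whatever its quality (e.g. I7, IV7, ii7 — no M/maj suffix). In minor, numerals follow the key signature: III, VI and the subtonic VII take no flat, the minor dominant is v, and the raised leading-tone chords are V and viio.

iv65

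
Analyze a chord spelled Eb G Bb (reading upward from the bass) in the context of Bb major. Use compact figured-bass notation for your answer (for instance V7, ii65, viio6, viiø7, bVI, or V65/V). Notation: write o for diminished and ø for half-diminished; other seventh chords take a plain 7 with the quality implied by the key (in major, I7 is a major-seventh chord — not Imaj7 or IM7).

Stacked in thirds the chord is Eb-G-Bb: a major triad on Eb.
Eb is scale degree 4 in Bb major, and a major triad on that degree is written IV.

IV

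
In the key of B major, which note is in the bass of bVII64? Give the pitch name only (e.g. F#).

E

bVII in B major has root A; the chord is A-C#-E.
The figure 64 means second inversion — the fifth is in the bass.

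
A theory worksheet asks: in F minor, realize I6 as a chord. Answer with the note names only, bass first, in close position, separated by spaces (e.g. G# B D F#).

I6 is the major tonic (Picardy third), borrowed from the parallel major. In F minor that root is F.
So the chord is F-A-C, a major triad.
The figured bass 6 indicates first inversion, placing the third (A) in the bass: A-C-F.

A C F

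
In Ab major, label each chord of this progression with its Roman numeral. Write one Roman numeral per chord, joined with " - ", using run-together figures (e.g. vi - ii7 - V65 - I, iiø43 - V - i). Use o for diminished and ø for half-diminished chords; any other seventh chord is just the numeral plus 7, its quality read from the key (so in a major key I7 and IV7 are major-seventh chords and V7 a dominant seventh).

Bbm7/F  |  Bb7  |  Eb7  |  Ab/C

ii43 - V7/V - V7 - I6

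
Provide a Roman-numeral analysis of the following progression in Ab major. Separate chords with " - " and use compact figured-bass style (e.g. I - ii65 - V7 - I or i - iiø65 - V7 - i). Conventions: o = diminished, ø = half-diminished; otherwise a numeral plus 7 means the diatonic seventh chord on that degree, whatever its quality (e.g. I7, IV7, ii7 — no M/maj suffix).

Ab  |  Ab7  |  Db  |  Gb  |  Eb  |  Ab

Ab: major triad on Ab = scale degree 1 → I.
Ab7: chromatic; Ab is V of IV, so V7/IV.
Db has root Db, degree 4 in Ab major, so IV.
Gb: Gb with this quality isn't in the key; it's bVII, borrowed from the parallel minor.
Eb: root Eb is the dominant; major triad there is V.
Ab has root Ab, degree 1 in Ab major, so I.

I - V7/IV - IV - bVII - V - I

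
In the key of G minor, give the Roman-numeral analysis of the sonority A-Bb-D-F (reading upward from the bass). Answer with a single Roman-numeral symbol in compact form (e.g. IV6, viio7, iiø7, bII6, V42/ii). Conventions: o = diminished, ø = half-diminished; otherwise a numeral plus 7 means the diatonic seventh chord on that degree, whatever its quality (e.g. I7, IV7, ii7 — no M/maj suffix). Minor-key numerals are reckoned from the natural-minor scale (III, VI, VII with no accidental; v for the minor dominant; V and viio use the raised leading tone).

III42

The pitches Bb-D-F-A form a major seventh chord rooted on Bb.
In G minor, Bb is the mediant; the diatonic major seventh chord there is III7.
With A in the bass the chord is in third inversion, so the figured bass is 42.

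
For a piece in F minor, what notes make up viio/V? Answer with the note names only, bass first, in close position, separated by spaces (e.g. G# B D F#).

B D F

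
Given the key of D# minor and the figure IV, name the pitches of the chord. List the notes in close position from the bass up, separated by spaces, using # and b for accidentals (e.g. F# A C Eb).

G# B# D#

Scale degree 4 in D# minor is G#; here the chord built on it is altered to a major triad. IV is the major subdominant, borrowed from the parallel major.
So the chord is G#-B#-D#.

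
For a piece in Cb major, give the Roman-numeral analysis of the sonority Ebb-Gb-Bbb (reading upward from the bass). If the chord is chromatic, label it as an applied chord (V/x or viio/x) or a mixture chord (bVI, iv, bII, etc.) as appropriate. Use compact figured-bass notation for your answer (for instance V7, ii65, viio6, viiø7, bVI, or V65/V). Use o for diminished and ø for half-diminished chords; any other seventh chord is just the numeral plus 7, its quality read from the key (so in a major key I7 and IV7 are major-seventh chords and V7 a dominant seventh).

Stacked in thirds the chord is Ebb-Gb-Bbb: a major triad on Ebb.
Ebb is the lowered third degree of Cb major (diatonic 3 would be Eb). This is a major triad on the lowered third degree, borrowed from the parallel minor.

bIII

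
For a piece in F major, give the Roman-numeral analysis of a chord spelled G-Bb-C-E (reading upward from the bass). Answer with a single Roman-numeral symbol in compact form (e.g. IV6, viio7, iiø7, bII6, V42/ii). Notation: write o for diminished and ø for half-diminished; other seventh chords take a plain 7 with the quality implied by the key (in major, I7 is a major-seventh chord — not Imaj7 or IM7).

V43

Stacked in thirds the chord is C-E-G-Bb: a dominant seventh chord on C.
In F major, C is the dominant; the diatonic dominant seventh chord there is V7.
With G in the bass the chord is in second inversion, so the figured bass is 43.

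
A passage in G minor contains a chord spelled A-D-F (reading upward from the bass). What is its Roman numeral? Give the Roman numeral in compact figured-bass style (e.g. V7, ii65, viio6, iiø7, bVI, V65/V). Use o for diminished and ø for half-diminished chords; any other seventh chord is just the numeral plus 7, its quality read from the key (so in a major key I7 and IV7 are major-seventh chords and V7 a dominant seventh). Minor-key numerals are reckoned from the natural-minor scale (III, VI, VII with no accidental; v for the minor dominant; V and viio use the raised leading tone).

v64

The pitches D-F-A form a minor triad rooted on D.
In G minor, D is the dominant; the diatonic minor triad there is v.
With A in the bass the chord is in second inversion, so the figured bass is 64.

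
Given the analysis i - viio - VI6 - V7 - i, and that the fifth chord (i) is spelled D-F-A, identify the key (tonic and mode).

D minor

i is given as D-F-A — a minor triad with root D.
If D is scale degree 1 and the mode makes that degree carry a minor triad, the tonic is D and the mode is minor.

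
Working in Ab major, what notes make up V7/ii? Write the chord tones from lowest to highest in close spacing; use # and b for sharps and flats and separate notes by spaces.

F A C Eb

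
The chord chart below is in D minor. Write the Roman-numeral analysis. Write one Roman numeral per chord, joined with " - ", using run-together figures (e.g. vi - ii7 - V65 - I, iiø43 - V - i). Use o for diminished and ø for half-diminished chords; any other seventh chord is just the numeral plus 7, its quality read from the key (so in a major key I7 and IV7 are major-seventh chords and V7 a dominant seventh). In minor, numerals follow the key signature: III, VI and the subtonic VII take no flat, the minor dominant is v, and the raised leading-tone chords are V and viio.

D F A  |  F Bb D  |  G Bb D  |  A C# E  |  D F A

i - VI64 - iv - V - i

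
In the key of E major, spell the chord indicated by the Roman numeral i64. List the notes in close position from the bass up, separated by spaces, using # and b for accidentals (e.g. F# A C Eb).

i64 is the minor tonic, borrowed from the parallel minor. In E major that root is E.
So the chord is E-G-B.
With the 64 figure the chord is in second inversion; from the bass B upward in close position it reads B-E-G.

B E G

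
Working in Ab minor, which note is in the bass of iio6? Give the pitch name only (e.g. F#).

Db

iio in Ab minor has root Bb; the chord is Bb-Db-Fb.
The figure 6 means first inversion — the third is in the bass.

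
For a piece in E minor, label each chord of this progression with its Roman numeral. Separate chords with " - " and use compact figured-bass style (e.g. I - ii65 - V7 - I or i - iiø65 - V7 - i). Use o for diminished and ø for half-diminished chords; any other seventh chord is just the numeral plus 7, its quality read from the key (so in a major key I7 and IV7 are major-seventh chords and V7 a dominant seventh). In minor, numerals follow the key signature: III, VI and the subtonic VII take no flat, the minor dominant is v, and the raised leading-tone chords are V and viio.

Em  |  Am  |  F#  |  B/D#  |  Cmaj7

i - iv - V/V - V6 - VI7

Em: root E is the tonic; minor triad there is i.
Am: minor triad on A = scale degree 4 → iv.
F# is the secondary dominant of V (major triad on F#): V/V.
B/D#: major triad on B = scale degree 5 → V6.
Cmaj7: major seventh chord on C = scale degree 6 → VI7.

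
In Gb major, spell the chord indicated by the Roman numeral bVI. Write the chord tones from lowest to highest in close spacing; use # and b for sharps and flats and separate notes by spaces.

Ebb Gb Bbb

bVI is a major triad on the lowered sixth degree, borrowed from the parallel minor. In Gb major that root is Ebb.
So the chord is Ebb-Gb-Bbb, a major triad.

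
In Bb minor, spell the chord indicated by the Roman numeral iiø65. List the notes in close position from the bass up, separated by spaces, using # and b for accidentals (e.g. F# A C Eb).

The numeral's case and figure indicate a half-diminished seventh chord. In Bb minor its root, the second degree, is C.
Stacking thirds from C gives C-Eb-Gb-Bb.
With the 65 figure the chord is in first inversion; from the bass Eb upward in close position it reads Eb-Gb-Bb-C.

Eb Gb Bb C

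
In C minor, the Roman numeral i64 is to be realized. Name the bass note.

G

i in C minor has root C; the chord is C-Eb-G.
The figure 64 means second inversion — the fifth is in the bass.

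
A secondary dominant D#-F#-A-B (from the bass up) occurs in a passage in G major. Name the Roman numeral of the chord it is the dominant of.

vi

The chord is a dominant seventh chord on B.
A dominant resolves down a perfect fifth: B → E. In G major, E is scale degree 6, i.e. vi.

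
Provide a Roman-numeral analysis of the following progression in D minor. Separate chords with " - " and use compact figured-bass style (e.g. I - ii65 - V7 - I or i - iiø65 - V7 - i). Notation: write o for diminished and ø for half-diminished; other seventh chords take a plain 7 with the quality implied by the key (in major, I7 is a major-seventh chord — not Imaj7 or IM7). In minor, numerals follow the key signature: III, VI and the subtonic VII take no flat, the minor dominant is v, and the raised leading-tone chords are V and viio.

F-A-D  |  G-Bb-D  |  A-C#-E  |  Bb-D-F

i6 - iv - V - VI

F-A-D: root D is the tonic; minor triad there is i6.
G-Bb-D has root G, degree 4 in D minor, so iv.
A-C#-E has root A, degree 5 in D minor, so V.
Bb-D-F: major triad on Bb = scale degree 6 → VI.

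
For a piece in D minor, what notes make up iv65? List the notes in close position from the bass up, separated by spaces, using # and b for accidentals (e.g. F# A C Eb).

Bb D F G

In D minor, the fourth degree is G, and the diatonic chord built there is a minor seventh chord.
Stacking thirds from G gives G-Bb-D-F.
With the 65 figure the chord is in first inversion; from the bass Bb upward in close position it reads Bb-D-F-G.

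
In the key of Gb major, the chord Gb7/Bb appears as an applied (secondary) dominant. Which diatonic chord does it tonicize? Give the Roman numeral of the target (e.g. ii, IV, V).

IV

The chord is a dominant seventh chord on Gb.
A dominant resolves down a perfect fifth: Gb → Cb. In Gb major, Cb is scale degree 4, i.e. IV.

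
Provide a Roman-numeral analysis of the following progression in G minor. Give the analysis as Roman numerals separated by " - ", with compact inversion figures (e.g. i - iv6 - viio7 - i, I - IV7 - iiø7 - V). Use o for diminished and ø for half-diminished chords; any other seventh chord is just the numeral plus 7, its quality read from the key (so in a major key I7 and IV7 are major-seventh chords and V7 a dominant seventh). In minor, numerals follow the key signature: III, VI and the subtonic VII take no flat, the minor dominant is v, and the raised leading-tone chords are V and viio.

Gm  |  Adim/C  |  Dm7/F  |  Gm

Gm has root G, degree 1 in G minor, so i.
Adim/C: diminished triad on A = scale degree 2 → iio6.
Dm7/F: root D is the dominant; minor seventh chord there is v65.
Gm: root G is the tonic; minor triad there is i.

i - iio6 - v65 - i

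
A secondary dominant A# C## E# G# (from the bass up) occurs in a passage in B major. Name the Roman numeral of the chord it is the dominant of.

The chord is a dominant seventh chord on A#.
A dominant resolves down a perfect fifth: A# → D#. In B major, D# is scale degree 3, i.e. iii.

iii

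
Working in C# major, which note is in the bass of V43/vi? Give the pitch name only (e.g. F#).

B#

The applied chord V43/vi is rooted on E#: E#-G##-B#-D#.
The figure 43 means second inversion — the fifth is in the bass.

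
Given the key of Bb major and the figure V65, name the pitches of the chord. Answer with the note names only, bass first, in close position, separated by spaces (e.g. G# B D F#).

A C Eb F

The numeral's case and figure indicate a dominant seventh chord. In Bb major its root, scale degree 5, is F.
Stacking thirds from F gives F-A-C-Eb.
The figured bass 65 indicates first inversion, placing the third (A) in the bass: A-C-Eb-F.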